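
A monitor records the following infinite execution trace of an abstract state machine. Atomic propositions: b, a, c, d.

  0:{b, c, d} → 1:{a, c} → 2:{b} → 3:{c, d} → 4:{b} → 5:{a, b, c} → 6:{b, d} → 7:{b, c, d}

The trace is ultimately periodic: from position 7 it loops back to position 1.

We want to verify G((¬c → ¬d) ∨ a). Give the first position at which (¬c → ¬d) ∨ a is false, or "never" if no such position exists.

6

Check (¬c → ¬d) ∨ a at each position in order: 0 ✓, 1 ✓, 2 ✓, 3 ✓, 4 ✓, 5 ✓.
At position 6 the labels are {b, d}, so (¬c → ¬d) ∨ a is false there. This is the first violation.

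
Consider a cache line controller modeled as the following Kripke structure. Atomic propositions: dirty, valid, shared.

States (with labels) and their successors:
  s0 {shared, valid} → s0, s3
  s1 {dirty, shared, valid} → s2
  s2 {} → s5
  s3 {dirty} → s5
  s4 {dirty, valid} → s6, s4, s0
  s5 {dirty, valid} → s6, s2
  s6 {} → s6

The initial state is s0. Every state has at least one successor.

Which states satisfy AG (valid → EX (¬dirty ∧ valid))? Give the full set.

States satisfying valid → EX (¬dirty ∧ valid): {s0, s2, s3, s4, s6}.
States satisfying AG (valid → EX (¬dirty ∧ valid)): {s6}.

{s6}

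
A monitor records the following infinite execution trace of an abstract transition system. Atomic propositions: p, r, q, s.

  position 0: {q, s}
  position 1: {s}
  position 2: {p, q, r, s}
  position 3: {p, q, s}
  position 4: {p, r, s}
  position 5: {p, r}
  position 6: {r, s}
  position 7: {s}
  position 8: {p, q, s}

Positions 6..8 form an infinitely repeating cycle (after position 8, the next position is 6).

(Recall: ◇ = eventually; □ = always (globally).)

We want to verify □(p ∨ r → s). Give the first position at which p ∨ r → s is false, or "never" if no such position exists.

5

Check p ∨ r → s at each position in order: 0 ✓, 1 ✓, 2 ✓, 3 ✓, 4 ✓.
At position 5 the labels are {p, r}, so p ∨ r → s is false there. This is the first violation.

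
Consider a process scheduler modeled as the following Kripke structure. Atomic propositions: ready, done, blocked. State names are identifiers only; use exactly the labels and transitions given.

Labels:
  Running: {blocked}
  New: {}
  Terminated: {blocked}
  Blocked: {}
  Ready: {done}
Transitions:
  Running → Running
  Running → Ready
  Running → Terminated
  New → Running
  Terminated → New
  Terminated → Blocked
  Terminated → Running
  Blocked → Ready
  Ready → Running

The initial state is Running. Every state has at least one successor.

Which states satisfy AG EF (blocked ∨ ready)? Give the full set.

{Running, New, Terminated, Blocked, Ready}

States satisfying EF (blocked ∨ ready): {Running, New, Terminated, Blocked, Ready}.
States satisfying AG EF (blocked ∨ ready): {Running, New, Terminated, Blocked, Ready}.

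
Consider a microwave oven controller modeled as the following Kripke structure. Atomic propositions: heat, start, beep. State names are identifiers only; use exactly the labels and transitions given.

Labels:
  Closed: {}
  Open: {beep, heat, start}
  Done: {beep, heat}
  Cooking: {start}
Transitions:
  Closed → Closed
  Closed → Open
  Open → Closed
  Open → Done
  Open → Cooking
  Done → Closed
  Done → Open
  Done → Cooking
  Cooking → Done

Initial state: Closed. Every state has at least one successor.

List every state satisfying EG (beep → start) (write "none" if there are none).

States satisfying beep → start: {Closed, Open, Cooking}.
States satisfying EG (beep → start): {Closed, Open}.

{Closed, Open}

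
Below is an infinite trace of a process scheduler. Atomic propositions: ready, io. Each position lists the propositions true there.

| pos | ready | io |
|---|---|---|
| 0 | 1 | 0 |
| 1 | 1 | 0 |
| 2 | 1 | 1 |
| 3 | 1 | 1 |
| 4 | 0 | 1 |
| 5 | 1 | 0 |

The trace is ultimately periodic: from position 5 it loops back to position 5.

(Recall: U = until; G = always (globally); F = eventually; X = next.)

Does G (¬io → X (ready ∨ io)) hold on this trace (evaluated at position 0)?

Satisfied

¬io → X (ready ∨ io) holds at every position 0..5, and those are all positions ever visited, so G (¬io → X (ready ∨ io)) holds.
Positions where ¬io holds: 0, 1, 5.
Check X (ready ∨ io) at each: 0→ok, 1→ok, 5→ok.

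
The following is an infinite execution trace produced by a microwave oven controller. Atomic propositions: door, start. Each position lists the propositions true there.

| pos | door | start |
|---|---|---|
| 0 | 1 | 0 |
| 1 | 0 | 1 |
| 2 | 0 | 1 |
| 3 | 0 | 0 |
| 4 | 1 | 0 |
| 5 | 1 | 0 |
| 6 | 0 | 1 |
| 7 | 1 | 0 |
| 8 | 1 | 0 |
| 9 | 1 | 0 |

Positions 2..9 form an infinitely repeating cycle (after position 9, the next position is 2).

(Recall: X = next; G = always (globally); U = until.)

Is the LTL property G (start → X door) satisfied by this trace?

start → X door must hold at every position from 0 onward. It fails at position 1, so G (start → X door) is false.
Positions where start holds: 1, 2, 6.
Check X door at each: 1→fails, 2→fails, 6→ok.

Does not hold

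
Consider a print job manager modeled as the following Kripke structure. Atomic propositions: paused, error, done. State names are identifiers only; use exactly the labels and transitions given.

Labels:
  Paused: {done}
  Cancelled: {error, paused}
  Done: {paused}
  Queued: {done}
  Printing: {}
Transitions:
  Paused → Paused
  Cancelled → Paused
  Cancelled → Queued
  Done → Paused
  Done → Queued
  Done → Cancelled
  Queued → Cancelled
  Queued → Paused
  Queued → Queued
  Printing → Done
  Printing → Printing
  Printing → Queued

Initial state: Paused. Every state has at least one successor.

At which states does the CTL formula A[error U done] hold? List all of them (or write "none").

{Paused, Cancelled, Queued}

States satisfying error: {Cancelled}.
States satisfying done: {Paused, Queued}.
States satisfying A[error U done]: {Paused, Cancelled, Queued}.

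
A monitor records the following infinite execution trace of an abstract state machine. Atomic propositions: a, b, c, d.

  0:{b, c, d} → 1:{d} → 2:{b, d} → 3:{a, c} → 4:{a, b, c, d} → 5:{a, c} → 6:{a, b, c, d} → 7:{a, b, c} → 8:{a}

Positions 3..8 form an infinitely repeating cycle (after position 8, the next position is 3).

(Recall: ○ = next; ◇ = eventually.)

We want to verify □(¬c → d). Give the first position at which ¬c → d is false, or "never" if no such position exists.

Check ¬c → d at each position in order: 0 ✓, 1 ✓, 2 ✓, 3 ✓, 4 ✓, 5 ✓, 6 ✓, 7 ✓.
At position 8 the labels are {a}, so ¬c → d is false there. This is the first violation.

8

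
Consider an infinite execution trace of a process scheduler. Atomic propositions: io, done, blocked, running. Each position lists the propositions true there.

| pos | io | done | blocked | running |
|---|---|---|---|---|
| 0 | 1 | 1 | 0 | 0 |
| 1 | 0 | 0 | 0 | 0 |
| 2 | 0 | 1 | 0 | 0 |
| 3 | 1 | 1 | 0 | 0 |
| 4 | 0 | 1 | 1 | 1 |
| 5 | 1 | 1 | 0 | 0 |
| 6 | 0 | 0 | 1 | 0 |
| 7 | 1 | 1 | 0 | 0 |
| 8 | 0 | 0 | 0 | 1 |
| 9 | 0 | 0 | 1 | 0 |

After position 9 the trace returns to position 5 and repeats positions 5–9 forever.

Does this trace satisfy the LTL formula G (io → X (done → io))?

io → X (done → io) must hold at every position from 0 onward. It fails at position 3, so G (io → X (done → io)) is false.
Positions where io holds: 0, 3, 5, 7.
Check X (done → io) at each: 0→ok, 3→fails, 5→ok, 7→ok.

Violated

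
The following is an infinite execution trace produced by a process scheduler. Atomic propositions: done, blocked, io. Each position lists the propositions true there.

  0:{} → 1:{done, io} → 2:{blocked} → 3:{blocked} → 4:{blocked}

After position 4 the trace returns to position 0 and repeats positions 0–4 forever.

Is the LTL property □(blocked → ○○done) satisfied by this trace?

blocked → ○○done must hold at every position from 0 onward. It fails at position 2, so □(blocked → ○○done) is false.
Positions where blocked holds: 2, 3, 4.
Check ○○done at each: 2→fails, 3→fails, 4→ok.

Does not hold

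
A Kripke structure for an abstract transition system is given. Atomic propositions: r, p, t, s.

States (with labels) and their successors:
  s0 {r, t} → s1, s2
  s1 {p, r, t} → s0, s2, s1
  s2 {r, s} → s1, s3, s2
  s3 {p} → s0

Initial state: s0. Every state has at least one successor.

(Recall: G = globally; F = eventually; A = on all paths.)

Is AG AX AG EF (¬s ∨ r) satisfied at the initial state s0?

States satisfying AX AG EF (¬s ∨ r): {s0, s1, s2, s3}.
States satisfying AG AX AG EF (¬s ∨ r): {s0, s1, s2, s3}.
Every state reachable from s0 satisfies AX AG EF (¬s ∨ r).
s0 ∈ Sat(AG AX AG EF (¬s ∨ r)).

Satisfied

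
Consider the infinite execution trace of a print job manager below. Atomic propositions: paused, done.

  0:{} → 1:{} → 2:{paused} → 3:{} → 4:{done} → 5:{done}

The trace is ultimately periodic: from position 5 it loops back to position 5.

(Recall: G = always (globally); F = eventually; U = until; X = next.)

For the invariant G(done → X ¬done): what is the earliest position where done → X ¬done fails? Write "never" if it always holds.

4

Check done → X ¬done at each position in order: 0 ✓, 1 ✓, 2 ✓, 3 ✓.
At position 4 the labels are {done} and the next position 5 has {done}, so done → X ¬done is false there. This is the first violation.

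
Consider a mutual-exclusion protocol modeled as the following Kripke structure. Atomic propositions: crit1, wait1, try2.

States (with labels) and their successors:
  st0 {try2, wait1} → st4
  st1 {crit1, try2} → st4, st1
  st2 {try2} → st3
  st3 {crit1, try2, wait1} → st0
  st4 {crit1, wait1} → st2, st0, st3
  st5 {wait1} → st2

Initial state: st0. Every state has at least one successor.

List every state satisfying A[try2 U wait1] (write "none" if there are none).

States satisfying try2: {st0, st1, st2, st3}.
States satisfying wait1: {st0, st3, st4, st5}.
States satisfying A[try2 U wait1]: {st0, st2, st3, st4, st5}.

{st0, st2, st3, st4, st5}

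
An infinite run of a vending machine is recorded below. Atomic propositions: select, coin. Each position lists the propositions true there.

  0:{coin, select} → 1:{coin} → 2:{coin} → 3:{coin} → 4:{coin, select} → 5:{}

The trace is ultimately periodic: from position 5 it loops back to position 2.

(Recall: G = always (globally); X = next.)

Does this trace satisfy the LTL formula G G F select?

Holds

G F select holds at every position 0..5, and those are all positions ever visited, so G G F select holds.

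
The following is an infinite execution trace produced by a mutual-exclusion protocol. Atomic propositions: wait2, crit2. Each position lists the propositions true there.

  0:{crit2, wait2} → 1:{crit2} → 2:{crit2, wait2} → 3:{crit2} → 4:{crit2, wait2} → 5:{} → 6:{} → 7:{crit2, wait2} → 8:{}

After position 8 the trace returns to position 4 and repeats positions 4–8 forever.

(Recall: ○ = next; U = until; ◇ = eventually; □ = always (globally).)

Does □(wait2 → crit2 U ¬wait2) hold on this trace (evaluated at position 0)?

Yes

wait2 → crit2 U ¬wait2 holds at every position 0..8, and those are all positions ever visited, so □(wait2 → crit2 U ¬wait2) holds.
Positions where wait2 holds: 0, 2, 4, 7.
Check crit2 U ¬wait2 at each: 0→ok, 2→ok, 4→ok, 7→ok.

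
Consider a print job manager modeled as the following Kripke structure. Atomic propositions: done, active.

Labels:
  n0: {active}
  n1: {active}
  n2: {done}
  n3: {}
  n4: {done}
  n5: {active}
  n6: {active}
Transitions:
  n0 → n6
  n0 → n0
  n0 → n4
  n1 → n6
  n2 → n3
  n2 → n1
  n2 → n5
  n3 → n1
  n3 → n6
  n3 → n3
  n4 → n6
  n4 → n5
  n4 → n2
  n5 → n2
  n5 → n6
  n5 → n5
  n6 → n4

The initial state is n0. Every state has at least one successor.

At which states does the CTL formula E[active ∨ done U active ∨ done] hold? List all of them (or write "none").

{n0, n1, n2, n4, n5, n6}

States satisfying active ∨ done: {n0, n1, n2, n4, n5, n6}.
States satisfying E[active ∨ done U active ∨ done]: {n0, n1, n2, n4, n5, n6}.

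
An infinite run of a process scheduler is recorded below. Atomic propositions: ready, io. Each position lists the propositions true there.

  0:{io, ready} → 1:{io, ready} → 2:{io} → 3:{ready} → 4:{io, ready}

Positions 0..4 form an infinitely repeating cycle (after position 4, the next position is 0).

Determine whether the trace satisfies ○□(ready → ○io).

The position after 0 is 1; □(ready → ○io) is true there.

Yes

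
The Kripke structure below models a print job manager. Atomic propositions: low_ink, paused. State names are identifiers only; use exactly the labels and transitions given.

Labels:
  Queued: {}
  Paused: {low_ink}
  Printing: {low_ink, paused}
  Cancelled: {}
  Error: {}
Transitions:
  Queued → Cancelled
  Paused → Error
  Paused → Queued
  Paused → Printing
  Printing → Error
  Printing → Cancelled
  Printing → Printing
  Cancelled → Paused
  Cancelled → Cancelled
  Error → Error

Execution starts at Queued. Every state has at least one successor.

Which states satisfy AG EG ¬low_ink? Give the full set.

{Error}

States satisfying EG ¬low_ink: {Queued, Cancelled, Error}.
States satisfying AG EG ¬low_ink: {Error}.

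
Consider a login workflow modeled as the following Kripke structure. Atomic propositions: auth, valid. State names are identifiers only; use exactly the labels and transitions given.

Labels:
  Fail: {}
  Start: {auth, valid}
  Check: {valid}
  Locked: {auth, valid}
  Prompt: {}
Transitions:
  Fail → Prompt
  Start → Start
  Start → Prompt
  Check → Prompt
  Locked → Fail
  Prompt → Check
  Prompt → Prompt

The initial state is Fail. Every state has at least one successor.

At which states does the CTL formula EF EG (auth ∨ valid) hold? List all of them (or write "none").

States satisfying EG (auth ∨ valid): {Start}.
States satisfying EF EG (auth ∨ valid): {Start}.

{Start}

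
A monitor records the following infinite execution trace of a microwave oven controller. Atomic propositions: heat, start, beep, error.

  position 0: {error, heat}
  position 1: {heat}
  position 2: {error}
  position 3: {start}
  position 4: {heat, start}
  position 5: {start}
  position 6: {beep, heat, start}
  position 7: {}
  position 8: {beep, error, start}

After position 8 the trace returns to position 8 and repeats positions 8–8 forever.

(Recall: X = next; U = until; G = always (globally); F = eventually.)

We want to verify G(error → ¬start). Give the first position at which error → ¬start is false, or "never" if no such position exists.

8

Check error → ¬start at each position in order: 0 ✓, 1 ✓, 2 ✓, 3 ✓, 4 ✓, 5 ✓, 6 ✓, 7 ✓.
At position 8 the labels are {beep, error, start}, so error → ¬start is false there. This is the first violation.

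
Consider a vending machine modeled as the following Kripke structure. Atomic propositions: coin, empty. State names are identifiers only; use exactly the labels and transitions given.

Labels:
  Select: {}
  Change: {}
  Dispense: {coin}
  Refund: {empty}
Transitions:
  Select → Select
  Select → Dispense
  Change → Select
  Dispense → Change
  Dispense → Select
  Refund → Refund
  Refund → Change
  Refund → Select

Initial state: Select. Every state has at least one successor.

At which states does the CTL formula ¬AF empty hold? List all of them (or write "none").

{Select, Change, Dispense}

States satisfying empty: {Refund}.
States satisfying AF empty: {Refund}.
States satisfying ¬AF empty: {Select, Change, Dispense}.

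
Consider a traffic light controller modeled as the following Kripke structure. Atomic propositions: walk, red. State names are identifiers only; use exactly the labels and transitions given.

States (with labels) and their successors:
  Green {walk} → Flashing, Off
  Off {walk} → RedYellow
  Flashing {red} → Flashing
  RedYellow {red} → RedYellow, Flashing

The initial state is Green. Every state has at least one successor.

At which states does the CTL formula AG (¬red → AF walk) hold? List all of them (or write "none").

States satisfying ¬red → AF walk: {Green, Off, Flashing, RedYellow}.
States satisfying AG (¬red → AF walk): {Green, Off, Flashing, RedYellow}.

{Green, Off, Flashing, RedYellow}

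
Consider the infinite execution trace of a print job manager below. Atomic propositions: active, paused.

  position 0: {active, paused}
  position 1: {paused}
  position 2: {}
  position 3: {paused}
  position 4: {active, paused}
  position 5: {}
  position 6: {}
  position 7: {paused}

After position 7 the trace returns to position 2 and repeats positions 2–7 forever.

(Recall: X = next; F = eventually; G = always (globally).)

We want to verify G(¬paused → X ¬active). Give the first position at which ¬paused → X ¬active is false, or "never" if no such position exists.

¬paused → X ¬active holds at every position 0..7, and those are all the positions the trace ever visits, so the invariant G(¬paused → X ¬active) is never violated.

never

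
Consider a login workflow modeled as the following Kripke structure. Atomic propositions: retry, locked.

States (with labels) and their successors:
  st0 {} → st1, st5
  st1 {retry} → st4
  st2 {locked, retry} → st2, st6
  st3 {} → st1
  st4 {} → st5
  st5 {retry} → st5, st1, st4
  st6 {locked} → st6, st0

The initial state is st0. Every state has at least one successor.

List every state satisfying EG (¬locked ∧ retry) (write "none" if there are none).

{st5}

States satisfying ¬locked ∧ retry: {st1, st5}.
States satisfying EG (¬locked ∧ retry): {st5}.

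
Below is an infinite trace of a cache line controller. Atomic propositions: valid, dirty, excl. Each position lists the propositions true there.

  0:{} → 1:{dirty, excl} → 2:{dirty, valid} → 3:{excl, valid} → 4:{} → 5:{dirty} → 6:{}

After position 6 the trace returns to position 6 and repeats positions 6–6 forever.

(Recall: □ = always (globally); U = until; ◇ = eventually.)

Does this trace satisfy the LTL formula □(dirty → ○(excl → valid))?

Yes

dirty → ○(excl → valid) holds at every position 0..6, and those are all positions ever visited, so □(dirty → ○(excl → valid)) holds.
Positions where dirty holds: 1, 2, 5.
Check ○(excl → valid) at each: 1→ok, 2→ok, 5→ok.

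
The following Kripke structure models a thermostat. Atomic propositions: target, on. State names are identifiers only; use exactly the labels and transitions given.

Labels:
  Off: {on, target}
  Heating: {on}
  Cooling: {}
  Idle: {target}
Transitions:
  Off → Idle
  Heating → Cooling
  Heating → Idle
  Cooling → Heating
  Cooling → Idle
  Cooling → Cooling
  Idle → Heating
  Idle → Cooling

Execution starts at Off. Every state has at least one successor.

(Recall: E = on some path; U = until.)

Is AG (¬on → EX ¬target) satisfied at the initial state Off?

Holds

States satisfying ¬on → EX ¬target: {Off, Heating, Cooling, Idle}.
States satisfying AG (¬on → EX ¬target): {Off, Heating, Cooling, Idle}.
Every state reachable from Off satisfies ¬on → EX ¬target.
Off ∈ Sat(AG (¬on → EX ¬target)).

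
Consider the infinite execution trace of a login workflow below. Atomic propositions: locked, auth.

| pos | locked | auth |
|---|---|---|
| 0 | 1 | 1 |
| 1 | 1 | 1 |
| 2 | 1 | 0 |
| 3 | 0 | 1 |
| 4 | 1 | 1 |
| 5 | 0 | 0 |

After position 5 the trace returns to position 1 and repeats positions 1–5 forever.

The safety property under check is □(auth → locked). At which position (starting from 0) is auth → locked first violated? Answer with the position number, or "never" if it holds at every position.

3

Check auth → locked at each position in order: 0 ✓, 1 ✓, 2 ✓.
At position 3 the labels are {auth}, so auth → locked is false there. This is the first violation.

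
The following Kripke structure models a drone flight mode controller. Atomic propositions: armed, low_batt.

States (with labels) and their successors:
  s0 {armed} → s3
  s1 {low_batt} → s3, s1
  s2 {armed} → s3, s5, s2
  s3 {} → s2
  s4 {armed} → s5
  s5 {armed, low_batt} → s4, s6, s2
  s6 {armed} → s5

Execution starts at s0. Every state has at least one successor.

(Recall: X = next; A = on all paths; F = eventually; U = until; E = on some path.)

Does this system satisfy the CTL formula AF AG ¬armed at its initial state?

States satisfying AG ¬armed: ∅.
States satisfying AF AG ¬armed: ∅.
There is a path from s0 along which AG ¬armed never holds.
s0 ∉ Sat(AF AG ¬armed).

No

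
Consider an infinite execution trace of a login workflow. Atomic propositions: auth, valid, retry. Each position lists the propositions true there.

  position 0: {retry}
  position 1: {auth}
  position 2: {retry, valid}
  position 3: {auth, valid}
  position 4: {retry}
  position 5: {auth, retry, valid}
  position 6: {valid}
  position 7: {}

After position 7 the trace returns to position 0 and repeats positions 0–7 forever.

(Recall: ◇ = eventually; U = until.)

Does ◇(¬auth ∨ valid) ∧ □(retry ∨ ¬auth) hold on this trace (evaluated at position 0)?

¬auth ∨ valid holds at position 0, which is reachable from 0, so ◇(¬auth ∨ valid) holds.
retry ∨ ¬auth must hold at every position from 0 onward. It fails at position 1, so □(retry ∨ ¬auth) is false.
At position 0: ◇(¬auth ∨ valid) is true; □(retry ∨ ¬auth) is false; so ◇(¬auth ∨ valid) ∧ □(retry ∨ ¬auth) is false.

Does not hold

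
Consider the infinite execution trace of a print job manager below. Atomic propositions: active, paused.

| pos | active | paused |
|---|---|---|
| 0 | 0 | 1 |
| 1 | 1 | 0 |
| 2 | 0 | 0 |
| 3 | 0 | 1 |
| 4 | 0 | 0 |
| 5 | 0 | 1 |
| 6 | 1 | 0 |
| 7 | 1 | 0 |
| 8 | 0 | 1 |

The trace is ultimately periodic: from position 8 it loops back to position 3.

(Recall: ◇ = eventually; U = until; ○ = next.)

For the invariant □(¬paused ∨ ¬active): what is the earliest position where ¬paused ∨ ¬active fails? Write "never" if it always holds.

¬paused ∨ ¬active holds at every position 0..8, and those are all the positions the trace ever visits, so the invariant □(¬paused ∨ ¬active) is never violated.

never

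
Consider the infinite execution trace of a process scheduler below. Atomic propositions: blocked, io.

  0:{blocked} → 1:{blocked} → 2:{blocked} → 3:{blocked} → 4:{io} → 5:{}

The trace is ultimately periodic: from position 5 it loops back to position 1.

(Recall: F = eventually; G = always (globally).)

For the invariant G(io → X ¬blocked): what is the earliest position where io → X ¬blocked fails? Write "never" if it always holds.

never

io → X ¬blocked holds at every position 0..5, and those are all the positions the trace ever visits, so the invariant G(io → X ¬blocked) is never violated.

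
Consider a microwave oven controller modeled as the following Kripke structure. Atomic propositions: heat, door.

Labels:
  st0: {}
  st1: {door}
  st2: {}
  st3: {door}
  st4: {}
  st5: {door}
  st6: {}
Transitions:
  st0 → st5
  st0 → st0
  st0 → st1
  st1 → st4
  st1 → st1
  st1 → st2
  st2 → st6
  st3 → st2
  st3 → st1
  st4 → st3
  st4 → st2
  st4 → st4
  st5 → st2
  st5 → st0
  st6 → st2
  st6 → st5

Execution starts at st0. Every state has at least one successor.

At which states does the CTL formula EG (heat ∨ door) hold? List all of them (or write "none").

States satisfying heat ∨ door: {st1, st3, st5}.
States satisfying EG (heat ∨ door): {st1, st3}.

{st1, st3}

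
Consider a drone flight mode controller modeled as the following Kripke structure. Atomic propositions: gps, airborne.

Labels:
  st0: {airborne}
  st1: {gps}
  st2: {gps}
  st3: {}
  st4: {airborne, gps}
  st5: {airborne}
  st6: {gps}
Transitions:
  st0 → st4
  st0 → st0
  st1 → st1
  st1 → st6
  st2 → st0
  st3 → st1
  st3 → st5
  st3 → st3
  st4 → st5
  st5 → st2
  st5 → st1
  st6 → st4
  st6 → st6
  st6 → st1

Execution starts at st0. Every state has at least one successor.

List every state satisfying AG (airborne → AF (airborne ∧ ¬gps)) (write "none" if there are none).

States satisfying airborne → AF (airborne ∧ ¬gps): {st0, st1, st2, st3, st4, st5, st6}.
States satisfying AG (airborne → AF (airborne ∧ ¬gps)): {st0, st1, st2, st3, st4, st5, st6}.

{st0, st1, st2, st3, st4, st5, st6}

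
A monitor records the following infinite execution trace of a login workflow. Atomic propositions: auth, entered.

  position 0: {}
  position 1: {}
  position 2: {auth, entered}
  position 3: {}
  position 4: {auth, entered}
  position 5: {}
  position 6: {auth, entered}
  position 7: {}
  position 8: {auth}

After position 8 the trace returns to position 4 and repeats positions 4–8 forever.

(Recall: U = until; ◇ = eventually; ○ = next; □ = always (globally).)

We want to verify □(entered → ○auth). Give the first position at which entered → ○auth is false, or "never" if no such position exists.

2

Check entered → ○auth at each position in order: 0 ✓, 1 ✓.
At position 2 the labels are {auth, entered} and the next position 3 has {}, so entered → ○auth is false there. This is the first violation.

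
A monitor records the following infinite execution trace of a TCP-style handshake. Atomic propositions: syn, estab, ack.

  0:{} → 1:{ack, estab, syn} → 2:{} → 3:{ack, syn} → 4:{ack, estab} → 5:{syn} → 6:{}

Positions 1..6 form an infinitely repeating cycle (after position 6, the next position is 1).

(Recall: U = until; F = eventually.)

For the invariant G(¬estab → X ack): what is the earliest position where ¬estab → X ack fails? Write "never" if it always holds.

5

Check ¬estab → X ack at each position in order: 0 ✓, 1 ✓, 2 ✓, 3 ✓, 4 ✓.
At position 5 the labels are {syn} and the next position 6 has {}, so ¬estab → X ack is false there. This is the first violation.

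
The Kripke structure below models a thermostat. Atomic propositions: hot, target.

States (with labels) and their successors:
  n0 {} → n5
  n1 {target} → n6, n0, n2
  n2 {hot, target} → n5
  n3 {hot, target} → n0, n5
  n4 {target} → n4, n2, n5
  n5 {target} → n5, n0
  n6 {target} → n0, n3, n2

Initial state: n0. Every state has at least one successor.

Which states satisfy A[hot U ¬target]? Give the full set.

States satisfying hot: {n2, n3}.
States satisfying ¬target: {n0}.
States satisfying A[hot U ¬target]: {n0}.

{n0}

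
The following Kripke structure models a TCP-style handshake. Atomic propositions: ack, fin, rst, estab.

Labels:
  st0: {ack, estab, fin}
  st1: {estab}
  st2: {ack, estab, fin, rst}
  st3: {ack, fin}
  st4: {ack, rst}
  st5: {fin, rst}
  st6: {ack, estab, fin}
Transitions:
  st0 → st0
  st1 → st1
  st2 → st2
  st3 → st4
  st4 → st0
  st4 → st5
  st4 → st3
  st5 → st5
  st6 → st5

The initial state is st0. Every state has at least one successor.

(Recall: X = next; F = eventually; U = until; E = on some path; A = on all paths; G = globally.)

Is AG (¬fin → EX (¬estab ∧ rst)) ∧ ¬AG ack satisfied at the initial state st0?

Does not hold

States satisfying ¬fin → EX (¬estab ∧ rst): {st0, st2, st3, st4, st5, st6}.
States satisfying AG (¬fin → EX (¬estab ∧ rst)): {st0, st2, st3, st4, st5, st6}.
States satisfying ack: {st0, st2, st3, st4, st6}.
States satisfying AG ack: {st0, st2}.
States satisfying ¬AG ack: {st1, st3, st4, st5, st6}.
States satisfying AG (¬fin → EX (¬estab ∧ rst)) ∧ ¬AG ack: {st3, st4, st5, st6}.
st0 ∉ Sat(AG (¬fin → EX (¬estab ∧ rst)) ∧ ¬AG ack).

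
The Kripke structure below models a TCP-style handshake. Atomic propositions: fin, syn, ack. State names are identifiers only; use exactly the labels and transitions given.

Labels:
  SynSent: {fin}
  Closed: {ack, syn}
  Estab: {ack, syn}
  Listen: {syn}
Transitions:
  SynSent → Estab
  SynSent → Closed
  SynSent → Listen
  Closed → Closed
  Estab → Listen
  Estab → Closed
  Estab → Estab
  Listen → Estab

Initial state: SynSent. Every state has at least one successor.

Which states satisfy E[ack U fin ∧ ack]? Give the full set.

States satisfying ack: {Closed, Estab}.
States satisfying fin ∧ ack: ∅.
States satisfying E[ack U fin ∧ ack]: ∅.

none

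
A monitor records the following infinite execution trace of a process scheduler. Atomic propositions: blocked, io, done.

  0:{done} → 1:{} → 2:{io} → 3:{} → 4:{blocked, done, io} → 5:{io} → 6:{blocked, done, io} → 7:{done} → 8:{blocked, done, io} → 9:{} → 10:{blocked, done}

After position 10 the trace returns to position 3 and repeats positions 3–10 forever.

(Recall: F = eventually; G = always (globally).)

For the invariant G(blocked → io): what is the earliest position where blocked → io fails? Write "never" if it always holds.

10

Check blocked → io at each position in order: 0 ✓, 1 ✓, 2 ✓, 3 ✓, 4 ✓, 5 ✓, 6 ✓, 7 ✓, 8 ✓, 9 ✓.
At position 10 the labels are {blocked, done}, so blocked → io is false there. This is the first violation.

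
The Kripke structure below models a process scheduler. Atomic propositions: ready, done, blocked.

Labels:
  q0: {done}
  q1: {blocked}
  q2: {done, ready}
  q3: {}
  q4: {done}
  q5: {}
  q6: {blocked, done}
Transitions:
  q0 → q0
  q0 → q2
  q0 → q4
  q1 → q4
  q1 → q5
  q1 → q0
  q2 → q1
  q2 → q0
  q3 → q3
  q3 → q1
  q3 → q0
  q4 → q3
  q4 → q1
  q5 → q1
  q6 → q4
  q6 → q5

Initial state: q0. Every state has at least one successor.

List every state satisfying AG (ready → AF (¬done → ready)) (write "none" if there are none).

{q0, q1, q2, q3, q4, q5, q6}

States satisfying ready → AF (¬done → ready): {q0, q1, q2, q3, q4, q5, q6}.
States satisfying AG (ready → AF (¬done → ready)): {q0, q1, q2, q3, q4, q5, q6}.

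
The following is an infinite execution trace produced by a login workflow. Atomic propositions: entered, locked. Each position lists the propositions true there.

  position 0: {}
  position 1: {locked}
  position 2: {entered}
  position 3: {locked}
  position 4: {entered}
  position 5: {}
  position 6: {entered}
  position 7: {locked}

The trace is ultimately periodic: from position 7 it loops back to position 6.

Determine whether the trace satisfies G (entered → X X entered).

Holds

entered → X X entered holds at every position 0..7, and those are all positions ever visited, so G (entered → X X entered) holds.
Positions where entered holds: 2, 4, 6.
Check X X entered at each: 2→ok, 4→ok, 6→ok.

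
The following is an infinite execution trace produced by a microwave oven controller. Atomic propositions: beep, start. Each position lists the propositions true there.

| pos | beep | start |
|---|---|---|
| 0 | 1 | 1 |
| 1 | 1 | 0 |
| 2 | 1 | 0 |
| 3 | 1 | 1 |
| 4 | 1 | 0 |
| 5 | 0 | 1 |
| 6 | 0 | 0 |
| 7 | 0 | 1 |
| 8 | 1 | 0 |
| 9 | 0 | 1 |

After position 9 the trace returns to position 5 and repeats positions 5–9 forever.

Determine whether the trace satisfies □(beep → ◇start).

Satisfied

beep → ◇start holds at every position 0..9, and those are all positions ever visited, so □(beep → ◇start) holds.
Positions where beep holds: 0, 1, 2, 3, 4, 8.
Check ◇start at each: 0→ok, 1→ok, 2→ok, 3→ok, 4→ok, 8→ok.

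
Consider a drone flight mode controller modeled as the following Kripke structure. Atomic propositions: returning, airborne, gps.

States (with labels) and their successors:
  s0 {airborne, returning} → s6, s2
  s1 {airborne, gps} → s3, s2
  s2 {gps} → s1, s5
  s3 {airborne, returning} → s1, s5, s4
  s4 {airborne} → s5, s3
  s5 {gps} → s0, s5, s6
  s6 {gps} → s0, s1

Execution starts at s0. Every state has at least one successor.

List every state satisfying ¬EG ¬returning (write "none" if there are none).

States satisfying ¬returning: {s1, s2, s4, s5, s6}.
States satisfying EG ¬returning: {s1, s2, s4, s5, s6}.
States satisfying ¬EG ¬returning: {s0, s3}.

{s0, s3}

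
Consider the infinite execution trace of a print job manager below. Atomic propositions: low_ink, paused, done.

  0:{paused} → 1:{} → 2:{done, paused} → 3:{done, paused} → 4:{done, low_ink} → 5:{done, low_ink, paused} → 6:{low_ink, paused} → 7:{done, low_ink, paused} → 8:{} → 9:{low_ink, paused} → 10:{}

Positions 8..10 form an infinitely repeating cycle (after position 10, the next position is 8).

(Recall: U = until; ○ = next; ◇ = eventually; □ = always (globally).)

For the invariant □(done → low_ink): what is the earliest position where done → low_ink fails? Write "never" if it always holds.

2

Check done → low_ink at each position in order: 0 ✓, 1 ✓.
At position 2 the labels are {done, paused}, so done → low_ink is false there. This is the first violation.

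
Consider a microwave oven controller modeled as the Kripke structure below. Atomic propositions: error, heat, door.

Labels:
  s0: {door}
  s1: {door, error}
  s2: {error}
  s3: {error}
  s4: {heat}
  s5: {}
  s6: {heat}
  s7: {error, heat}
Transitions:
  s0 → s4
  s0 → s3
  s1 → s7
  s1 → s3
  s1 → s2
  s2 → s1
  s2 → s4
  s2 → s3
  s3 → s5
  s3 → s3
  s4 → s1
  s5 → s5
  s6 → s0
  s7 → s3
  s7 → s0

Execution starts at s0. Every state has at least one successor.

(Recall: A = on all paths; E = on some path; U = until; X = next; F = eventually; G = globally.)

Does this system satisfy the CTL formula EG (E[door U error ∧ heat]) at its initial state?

Does not hold

States satisfying E[door U error ∧ heat]: {s1, s7}.
States satisfying EG (E[door U error ∧ heat]): ∅.
No suitable path/successor from s0 witnesses the formula.
s0 ∉ Sat(EG (E[door U error ∧ heat])).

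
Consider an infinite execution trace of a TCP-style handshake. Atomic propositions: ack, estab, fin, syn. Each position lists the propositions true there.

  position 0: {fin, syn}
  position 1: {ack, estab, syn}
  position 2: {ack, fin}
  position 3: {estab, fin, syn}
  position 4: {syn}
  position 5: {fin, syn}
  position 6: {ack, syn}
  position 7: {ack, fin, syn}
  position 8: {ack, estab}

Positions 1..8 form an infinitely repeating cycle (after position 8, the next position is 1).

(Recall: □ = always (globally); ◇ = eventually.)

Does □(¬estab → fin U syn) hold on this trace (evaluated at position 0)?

¬estab → fin U syn holds at every position 0..8, and those are all positions ever visited, so □(¬estab → fin U syn) holds.
Positions where ¬estab holds: 0, 2, 4, 5, 6, 7.
Check fin U syn at each: 0→ok, 2→ok, 4→ok, 5→ok, 6→ok, 7→ok.

Satisfied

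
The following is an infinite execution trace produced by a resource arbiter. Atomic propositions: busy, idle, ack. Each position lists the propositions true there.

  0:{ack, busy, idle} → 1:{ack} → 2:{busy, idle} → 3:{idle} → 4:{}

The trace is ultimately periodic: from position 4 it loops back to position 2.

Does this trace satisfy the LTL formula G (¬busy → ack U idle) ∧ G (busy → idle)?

No

¬busy → ack U idle must hold at every position from 0 onward. It fails at position 4, so G (¬busy → ack U idle) is false.
Positions where ¬busy holds: 1, 3, 4.
Check ack U idle at each: 1→ok, 3→ok, 4→fails.
busy → idle holds at every position 0..4, and those are all positions ever visited, so G (busy → idle) holds.
Positions where busy holds: 0, 2.
Check idle at each: 0→ok, 2→ok.
At position 0: G (¬busy → ack U idle) is false; G (busy → idle) is true; so G (¬busy → ack U idle) ∧ G (busy → idle) is false.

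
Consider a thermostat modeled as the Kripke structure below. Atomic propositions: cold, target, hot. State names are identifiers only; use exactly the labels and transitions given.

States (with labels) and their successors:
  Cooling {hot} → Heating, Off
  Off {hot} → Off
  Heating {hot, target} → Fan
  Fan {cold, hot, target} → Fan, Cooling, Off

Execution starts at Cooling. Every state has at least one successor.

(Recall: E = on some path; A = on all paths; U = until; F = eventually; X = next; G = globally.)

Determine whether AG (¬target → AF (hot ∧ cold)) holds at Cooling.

Violated

States satisfying ¬target → AF (hot ∧ cold): {Heating, Fan}.
States satisfying AG (¬target → AF (hot ∧ cold)): ∅.
Cooling is reachable from Cooling and violates ¬target → AF (hot ∧ cold), so AG fails at Cooling.
Cooling ∉ Sat(AG (¬target → AF (hot ∧ cold))).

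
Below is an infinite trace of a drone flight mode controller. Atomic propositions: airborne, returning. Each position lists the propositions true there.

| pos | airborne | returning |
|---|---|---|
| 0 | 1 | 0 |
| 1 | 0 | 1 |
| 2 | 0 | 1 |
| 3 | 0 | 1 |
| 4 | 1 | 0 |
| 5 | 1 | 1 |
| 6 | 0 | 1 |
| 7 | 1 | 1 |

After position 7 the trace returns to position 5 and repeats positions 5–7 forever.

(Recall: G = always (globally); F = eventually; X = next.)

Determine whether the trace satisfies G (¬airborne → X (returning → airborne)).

Does not hold

¬airborne → X (returning → airborne) must hold at every position from 0 onward. It fails at position 1, so G (¬airborne → X (returning → airborne)) is false.
Positions where ¬airborne holds: 1, 2, 3, 6.
Check X (returning → airborne) at each: 1→fails, 2→fails, 3→ok, 6→ok.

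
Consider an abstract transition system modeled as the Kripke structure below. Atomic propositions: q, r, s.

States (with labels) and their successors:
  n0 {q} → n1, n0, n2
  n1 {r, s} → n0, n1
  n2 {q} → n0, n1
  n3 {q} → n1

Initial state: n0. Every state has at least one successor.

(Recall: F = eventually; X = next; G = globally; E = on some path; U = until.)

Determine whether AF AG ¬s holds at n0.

No

States satisfying AG ¬s: ∅.
States satisfying AF AG ¬s: ∅.
There is a path from n0 along which AG ¬s never holds.
n0 ∉ Sat(AF AG ¬s).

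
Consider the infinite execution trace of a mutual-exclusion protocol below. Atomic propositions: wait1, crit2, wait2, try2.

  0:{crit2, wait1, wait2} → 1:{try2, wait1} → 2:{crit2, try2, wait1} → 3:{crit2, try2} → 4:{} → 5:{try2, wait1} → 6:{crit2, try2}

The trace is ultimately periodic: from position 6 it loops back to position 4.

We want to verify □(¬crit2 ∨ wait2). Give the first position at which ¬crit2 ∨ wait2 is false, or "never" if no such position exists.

2

Check ¬crit2 ∨ wait2 at each position in order: 0 ✓, 1 ✓.
At position 2 the labels are {crit2, try2, wait1}, so ¬crit2 ∨ wait2 is false there. This is the first violation.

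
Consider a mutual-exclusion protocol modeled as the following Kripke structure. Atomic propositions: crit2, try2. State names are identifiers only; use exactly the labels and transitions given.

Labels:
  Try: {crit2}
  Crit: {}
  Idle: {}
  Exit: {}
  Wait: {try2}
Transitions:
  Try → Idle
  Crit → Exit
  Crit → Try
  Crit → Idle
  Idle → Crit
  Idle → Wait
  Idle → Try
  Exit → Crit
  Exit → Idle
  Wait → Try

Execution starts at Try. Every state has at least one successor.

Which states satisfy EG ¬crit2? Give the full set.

{Crit, Idle, Exit}

States satisfying ¬crit2: {Crit, Idle, Exit, Wait}.
States satisfying EG ¬crit2: {Crit, Idle, Exit}.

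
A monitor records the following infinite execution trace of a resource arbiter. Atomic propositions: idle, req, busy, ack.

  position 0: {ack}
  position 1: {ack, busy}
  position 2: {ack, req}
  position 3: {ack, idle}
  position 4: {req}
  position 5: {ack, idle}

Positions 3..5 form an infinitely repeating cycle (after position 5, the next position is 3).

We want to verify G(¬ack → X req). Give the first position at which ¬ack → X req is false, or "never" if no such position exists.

Check ¬ack → X req at each position in order: 0 ✓, 1 ✓, 2 ✓, 3 ✓.
At position 4 the labels are {req} and the next position 5 has {ack, idle}, so ¬ack → X req is false there. This is the first violation.

4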